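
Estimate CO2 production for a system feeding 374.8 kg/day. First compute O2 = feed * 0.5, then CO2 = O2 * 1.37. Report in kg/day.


O2 = 374.8 * 0.5 = 187.4
CO2 = 187.4 * 1.37 = 256.738

256.738 kg/day


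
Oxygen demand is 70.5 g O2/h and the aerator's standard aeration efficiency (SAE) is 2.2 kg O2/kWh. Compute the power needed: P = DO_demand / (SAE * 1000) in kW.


SAE in g O2/kWh = 2.2 * 1000 = 2200 g/kWh
P = DO_demand / SAE_g = 70.5 / 2200 = 0.0320455 kW

0.0320455 kW


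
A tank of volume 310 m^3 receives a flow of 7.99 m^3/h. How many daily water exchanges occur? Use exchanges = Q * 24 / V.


Daily flow volume = 7.99 m^3/h * 24 h = 191.76 m^3/day
Exchanges = daily flow / tank volume = 191.76 / 310 = 0.618581 exchanges/day

0.618581 exchanges/day


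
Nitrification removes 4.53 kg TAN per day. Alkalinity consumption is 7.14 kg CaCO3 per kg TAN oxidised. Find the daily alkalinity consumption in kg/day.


Alkalinity factor: 7.14 kg CaCO3 consumed per kg TAN nitrified
alk = 4.53 kg TAN * 7.14 = 32.3442 kg CaCO3/day

32.3442 kg CaCO3/day


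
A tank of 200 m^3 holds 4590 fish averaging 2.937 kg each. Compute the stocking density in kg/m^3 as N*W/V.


Total biomass = 4590 fish * 2.937 kg = 13480.83 kg
Density = total biomass / volume = 13480.83 / 200 = 67.4042 kg/m^3

67.4042 kg/m^3


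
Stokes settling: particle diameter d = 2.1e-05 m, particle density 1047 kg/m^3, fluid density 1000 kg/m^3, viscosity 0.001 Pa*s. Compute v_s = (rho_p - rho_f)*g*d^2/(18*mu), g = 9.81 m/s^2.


Density difference: rho_p - rho_f = 1047 - 1000 = 47 kg/m^3
d^2 = (2.1e-05)^2 = 4.41e-10 m^2
Numerator = (rho_p - rho_f) * g * d^2 = 47 * 9.81 * 4.41e-10 = 2.0333187e-07
Denominator = 18 * mu = 18 * 0.001 = 0.018
v_s = 2.0333187e-07 / 0.018 = 1.12962e-05 m/s
Check: Re = rho_f * v_s * d / mu = 1000 * 1.12962e-05 * 2.1e-05 / 0.001 = 2.37e-04 < 1, so Stokes' law applies.

1.12962e-05 m/s


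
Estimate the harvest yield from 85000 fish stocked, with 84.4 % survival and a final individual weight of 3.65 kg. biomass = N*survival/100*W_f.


Survivors = 85000 * 84.4/100 = 71740 fish
Harvest biomass = survivors * W_f = 71740 * 3.65 = 261851 kg

261851 kg


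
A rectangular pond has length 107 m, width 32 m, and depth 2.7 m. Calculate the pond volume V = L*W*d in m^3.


Base area = L * W = 107 * 32 = 3424 m^2
Volume = area * depth = 3424 * 2.7 = 9244.8 m^3

9244.8 m^3


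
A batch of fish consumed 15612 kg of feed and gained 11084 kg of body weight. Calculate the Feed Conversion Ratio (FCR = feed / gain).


FCR = feed consumed / weight gained
FCR = 15612 kg / 11084 kg = 1.40852

1.40852


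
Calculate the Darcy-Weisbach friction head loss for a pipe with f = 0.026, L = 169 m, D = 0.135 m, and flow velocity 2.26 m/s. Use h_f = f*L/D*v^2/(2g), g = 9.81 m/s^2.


v^2 = 2.26^2 = 5.1076 m^2/s^2
L/D = 169/0.135 = 1251.8519
h_f = f*(L/D)*v^2/(2g) = 0.026 * 1251.8519 * 5.1076 / 19.62 = 8.47314 m

8.47314 m


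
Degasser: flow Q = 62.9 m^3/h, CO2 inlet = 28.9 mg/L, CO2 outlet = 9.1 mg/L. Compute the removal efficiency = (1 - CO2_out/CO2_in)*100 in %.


CO2_out / CO2_in = 9.1 / 28.9 = 0.31487889
Fraction remaining = 0.31487889
efficiency = (1 - 0.31487889) * 100 = 68.5121 %

68.5121 %


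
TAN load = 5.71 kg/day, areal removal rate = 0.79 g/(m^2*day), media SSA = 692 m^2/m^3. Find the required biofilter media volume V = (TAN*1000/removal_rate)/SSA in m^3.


A = 5.71*1000 / 0.79 = 7227.8481 m^2
V = 7227.8481 / 692 = 10.4449

10.4449 m^3


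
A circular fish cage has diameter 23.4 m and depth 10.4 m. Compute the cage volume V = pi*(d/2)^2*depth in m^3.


r = d/2 = 23.4/2 = 11.7 m
Base area = pi*r^2 = pi*11.7^2 = 430.05262 m^2
Volume = 430.05262 * 10.4 = 4472.55 m^3

4472.55 m^3


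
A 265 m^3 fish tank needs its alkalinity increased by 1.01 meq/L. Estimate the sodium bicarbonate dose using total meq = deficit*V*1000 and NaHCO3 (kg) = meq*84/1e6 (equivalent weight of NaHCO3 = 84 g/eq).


Tank volume in L = 265 m^3 * 1000 = 265000 L
Total meq required = 1.01 meq/L * 265000 L = 267650 meq
NaHCO3 mass = 267650 meq * 84 mg/meq / 1e6 = 22.4826 kg

22.4826 kg


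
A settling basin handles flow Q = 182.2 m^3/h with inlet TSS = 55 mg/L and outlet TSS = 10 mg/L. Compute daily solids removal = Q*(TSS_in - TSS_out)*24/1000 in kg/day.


Concentration drop: TSS_in - TSS_out = 55 - 10 = 45 mg/L
Hourly solids removed = Q * dTSS = 182.2 m^3/h * 45 mg/L = 8199 g/h  (m^3/h * mg/L = g/h)
Daily solids removed = 8199 * 24 = 196776 g/day
Convert g to kg: 196776 / 1000 = 196.776 kg/day

196.776 kg/day


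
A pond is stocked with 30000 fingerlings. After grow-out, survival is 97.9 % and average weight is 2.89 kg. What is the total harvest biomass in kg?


Survivors = 30000 * 97.9/100 = 29370 fish
Harvest biomass = survivors * W_f = 29370 * 2.89 = 84879.3 kg

84879.3 kg


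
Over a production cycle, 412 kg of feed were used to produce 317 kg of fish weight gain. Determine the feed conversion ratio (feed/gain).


FCR = feed consumed / weight gained
FCR = 412 kg / 317 kg = 1.29968

1.29968


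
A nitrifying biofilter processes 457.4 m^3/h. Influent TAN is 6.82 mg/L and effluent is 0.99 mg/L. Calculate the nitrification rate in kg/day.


Concentration drop: TAN_in - TAN_out = 6.82 - 0.99 = 5.83 mg/L
Hourly TAN removed = Q * dTAN = 457.4 m^3/h * 5.83 mg/L = 2666.642 g/h  (m^3/h * mg/L = g/h)
Daily TAN removed = 2666.642 * 24 = 63999.408 g/day
Convert to kg/day: 63999.408 / 1000 = 63.999408 kg/day

63.999408 kg/day


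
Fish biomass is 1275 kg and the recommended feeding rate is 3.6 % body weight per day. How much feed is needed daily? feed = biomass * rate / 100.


Feeding rate fraction = 3.6% / 100 = 0.036
Daily feed = 1275 kg * 0.036 = 45.9 kg/day

45.9 kg/day


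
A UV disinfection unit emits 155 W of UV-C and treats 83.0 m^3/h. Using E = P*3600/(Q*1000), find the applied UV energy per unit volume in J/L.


Energy delivered per hour = 155 W * 3600 s = 558000 J/h
Volume treated per hour = 83.0 m^3/h * 1000 = 83000 L/h
dose = 558000 / 83000 = 6.72289 J/L

6.72289 J/L


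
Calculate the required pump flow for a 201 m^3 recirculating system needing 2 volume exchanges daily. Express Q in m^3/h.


Daily recirculation volume = 201 m^3 * 2 = 402 m^3/day
Flow rate Q = daily volume / 24 h = 402 / 24 = 16.75 m^3/h

16.75 m^3/h


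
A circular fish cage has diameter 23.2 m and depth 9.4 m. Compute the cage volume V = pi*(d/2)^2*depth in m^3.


r = d/2 = 23.2/2 = 11.6 m
Base area = pi*r^2 = pi*11.6^2 = 422.73271 m^2
Volume = 422.73271 * 9.4 = 3973.69 m^3

3973.69 m^3


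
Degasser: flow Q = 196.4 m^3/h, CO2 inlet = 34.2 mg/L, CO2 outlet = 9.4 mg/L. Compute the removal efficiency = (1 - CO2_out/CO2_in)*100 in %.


CO2_out / CO2_in = 9.4 / 34.2 = 0.2748538
Fraction remaining = 0.2748538
efficiency = (1 - 0.2748538) * 100 = 72.5146 %

72.5146 %


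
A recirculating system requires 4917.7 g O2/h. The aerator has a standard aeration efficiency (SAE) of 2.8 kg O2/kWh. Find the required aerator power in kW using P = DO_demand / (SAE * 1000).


SAE in g O2/kWh = 2.8 * 1000 = 2800 g/kWh
P = DO_demand / SAE_g = 4917.7 / 2800 = 1.75632 kW

1.75632 kW


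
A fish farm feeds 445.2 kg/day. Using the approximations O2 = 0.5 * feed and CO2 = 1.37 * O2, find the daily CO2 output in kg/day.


O2 = 445.2 * 0.5 = 222.6
CO2 = 222.6 * 1.37 = 304.962

304.962 kg/day


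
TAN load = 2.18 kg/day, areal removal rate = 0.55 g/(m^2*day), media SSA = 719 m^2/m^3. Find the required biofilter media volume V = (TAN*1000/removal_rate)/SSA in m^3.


A = 2.18*1000 / 0.55 = 3963.6364 m^2
V = 3963.6364 / 719 = 5.51271

5.51271 m^3


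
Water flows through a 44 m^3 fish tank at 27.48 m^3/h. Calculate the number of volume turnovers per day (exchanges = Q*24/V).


Daily flow volume = 27.48 m^3/h * 24 h = 659.52 m^3/day
Exchanges = daily flow / tank volume = 659.52 / 44 = 14.9891 exchanges/day

14.9891 exchanges/day


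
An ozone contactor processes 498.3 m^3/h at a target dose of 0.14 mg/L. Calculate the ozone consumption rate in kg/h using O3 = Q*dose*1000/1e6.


O3 demand (mg/h) = Q * dose * 1000 = 498.3 * 0.14 * 1000 = 69762 mg/h
Convert mg to kg: 69762 / 1e6 = 0.069762 kg/h

0.069762 kg/h


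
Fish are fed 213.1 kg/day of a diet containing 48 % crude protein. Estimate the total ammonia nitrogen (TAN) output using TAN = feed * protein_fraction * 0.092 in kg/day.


Protein in feed = 213.1 * 48/100 = 102.288 kg/day
TAN = protein * 0.092 = 102.288 * 0.092 = 9.410496 kg/day

9.410496 kg/day


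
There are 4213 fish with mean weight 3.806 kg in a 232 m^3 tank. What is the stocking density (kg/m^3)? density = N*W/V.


Total biomass = 4213 fish * 3.806 kg = 16034.678 kg
Density = total biomass / volume = 16034.678 / 232 = 69.115 kg/m^3

69.115 kg/m^3


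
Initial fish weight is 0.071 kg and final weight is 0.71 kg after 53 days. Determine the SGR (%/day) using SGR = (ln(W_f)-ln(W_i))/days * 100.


ln(W_f) = ln(0.71) = -0.34249031
ln(W_i) = ln(0.071) = -2.6450754
ln(W_f) - ln(W_i) = -0.34249031 - -2.6450754 = 2.3025851
SGR = 2.3025851 / 53 * 100 = 4.3445 %/day

4.3445 %/day


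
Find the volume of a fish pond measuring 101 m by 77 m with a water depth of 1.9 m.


Base area = L * W = 101 * 77 = 7777 m^2
Volume = area * depth = 7777 * 1.9 = 14776.3 m^3

14776.3 m^3


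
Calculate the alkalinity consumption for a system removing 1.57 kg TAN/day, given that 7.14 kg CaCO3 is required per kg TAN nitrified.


Alkalinity factor: 7.14 kg CaCO3 consumed per kg TAN nitrified
alk = 1.57 kg TAN * 7.14 = 11.2098 kg CaCO3/day

11.2098 kg CaCO3/day


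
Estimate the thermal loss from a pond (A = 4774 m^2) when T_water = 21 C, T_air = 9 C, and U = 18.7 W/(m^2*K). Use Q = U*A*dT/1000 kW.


Temperature difference dT = 21 - 9 = 12 K
Heat loss (W) = U * A * dT = 18.7 * 4774 * 12 = 1071285.6 W
Convert to kW: 1071285.6 / 1000 = 1071.2856 kW

1071.2856 kW


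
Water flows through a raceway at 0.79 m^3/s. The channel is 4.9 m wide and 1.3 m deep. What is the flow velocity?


Cross-sectional area = W * d = 4.9 * 1.3 = 6.37 m^2
Velocity = Q / A = 0.79 / 6.37 = 0.124019 m/s

0.124019 m/s


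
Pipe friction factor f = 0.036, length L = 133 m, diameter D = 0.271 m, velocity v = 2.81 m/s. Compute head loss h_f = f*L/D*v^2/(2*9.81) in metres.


v^2 = 2.81^2 = 7.8961 m^2/s^2
L/D = 133/0.271 = 490.77491
h_f = f*(L/D)*v^2/(2g) = 0.036 * 490.77491 * 7.8961 / 19.62 = 7.11047 m

7.11047 m


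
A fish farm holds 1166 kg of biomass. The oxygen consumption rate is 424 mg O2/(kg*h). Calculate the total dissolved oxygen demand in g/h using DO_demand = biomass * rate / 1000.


Total O2 consumption (mg/h) = 1166 kg * 424 mg/(kg*h) = 494384 mg/h
Convert to g/h: 494384 / 1000 = 494.384 g/h

494.384 g/h


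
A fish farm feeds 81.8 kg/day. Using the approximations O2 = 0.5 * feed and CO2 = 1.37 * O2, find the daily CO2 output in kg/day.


O2 = 81.8 * 0.5 = 40.9
CO2 = 40.9 * 1.37 = 56.033

56.033 kg/day


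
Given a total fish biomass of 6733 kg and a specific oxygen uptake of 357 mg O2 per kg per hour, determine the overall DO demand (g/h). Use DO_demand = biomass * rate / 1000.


Total O2 consumption (mg/h) = 6733 kg * 357 mg/(kg*h) = 2403681 mg/h
Convert to g/h: 2403681 / 1000 = 2403.681 g/h

2403.681 g/h


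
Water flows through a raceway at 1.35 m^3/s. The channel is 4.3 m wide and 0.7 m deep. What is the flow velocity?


Cross-sectional area = W * d = 4.3 * 0.7 = 3.01 m^2
Velocity = Q / A = 1.35 / 3.01 = 0.448505 m/s

0.448505 m/s


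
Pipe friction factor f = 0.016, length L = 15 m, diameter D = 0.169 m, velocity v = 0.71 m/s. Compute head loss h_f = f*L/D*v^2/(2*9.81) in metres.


v^2 = 0.71^2 = 0.5041 m^2/s^2
L/D = 15/0.169 = 88.757396
h_f = f*(L/D)*v^2/(2g) = 0.016 * 88.757396 * 0.5041 / 19.62 = 0.0364873 m

0.0364873 m


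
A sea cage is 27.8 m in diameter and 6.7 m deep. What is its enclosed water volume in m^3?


r = d/2 = 27.8/2 = 13.9 m
Base area = pi*r^2 = pi*13.9^2 = 606.98712 m^2
Volume = 606.98712 * 6.7 = 4066.81 m^3

4066.81 m^3


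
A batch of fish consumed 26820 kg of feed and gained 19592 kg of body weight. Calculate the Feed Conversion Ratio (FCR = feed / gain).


FCR = feed consumed / weight gained
FCR = 26820 kg / 19592 kg = 1.36893

1.36893


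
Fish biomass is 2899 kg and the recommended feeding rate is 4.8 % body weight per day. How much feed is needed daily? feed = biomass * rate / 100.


Feeding rate fraction = 4.8% / 100 = 0.048
Daily feed = 2899 kg * 0.048 = 139.152 kg/day

139.152 kg/day


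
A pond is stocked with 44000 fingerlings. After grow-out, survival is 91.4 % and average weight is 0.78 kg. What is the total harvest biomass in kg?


Survivors = 44000 * 91.4/100 = 40216 fish
Harvest biomass = survivors * W_f = 40216 * 0.78 = 31368.48 kg

31368.48 kg


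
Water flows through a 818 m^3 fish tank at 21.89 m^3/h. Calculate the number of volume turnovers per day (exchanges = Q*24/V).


Daily flow volume = 21.89 m^3/h * 24 h = 525.36 m^3/day
Exchanges = daily flow / tank volume = 525.36 / 818 = 0.642249 exchanges/day

0.642249 exchanges/day


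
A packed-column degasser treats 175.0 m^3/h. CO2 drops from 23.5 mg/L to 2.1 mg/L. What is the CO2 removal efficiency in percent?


CO2_out / CO2_in = 2.1 / 23.5 = 0.089361702
Fraction remaining = 0.089361702
efficiency = (1 - 0.089361702) * 100 = 91.0638 %

91.0638 %


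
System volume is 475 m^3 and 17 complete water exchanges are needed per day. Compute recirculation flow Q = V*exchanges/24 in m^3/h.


Daily recirculation volume = 475 m^3 * 17 = 8075 m^3/day
Flow rate Q = daily volume / 24 h = 8075 / 24 = 336.458 m^3/h

336.458 m^3/h


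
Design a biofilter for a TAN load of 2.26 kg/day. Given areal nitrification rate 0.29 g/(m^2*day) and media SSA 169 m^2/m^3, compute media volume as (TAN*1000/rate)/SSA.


A = 2.26*1000 / 0.29 = 7793.1034 m^2
V = 7793.1034 / 169 = 46.113

46.113 m^3


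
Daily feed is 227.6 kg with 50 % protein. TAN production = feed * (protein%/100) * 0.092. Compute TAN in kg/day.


Protein in feed = 227.6 * 50/100 = 113.8 kg/day
TAN = protein * 0.092 = 113.8 * 0.092 = 10.4696 kg/day

10.4696 kg/day


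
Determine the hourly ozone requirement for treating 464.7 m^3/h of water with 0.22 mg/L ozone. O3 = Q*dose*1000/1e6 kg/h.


O3 demand (mg/h) = Q * dose * 1000 = 464.7 * 0.22 * 1000 = 102234 mg/h
Convert mg to kg: 102234 / 1e6 = 0.102234 kg/h

0.102234 kg/h


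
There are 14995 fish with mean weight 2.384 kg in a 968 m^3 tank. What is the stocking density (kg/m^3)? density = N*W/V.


Total biomass = 14995 fish * 2.384 kg = 35748.08 kg
Density = total biomass / volume = 35748.08 / 968 = 36.9298 kg/m^3

36.9298 kg/m^3


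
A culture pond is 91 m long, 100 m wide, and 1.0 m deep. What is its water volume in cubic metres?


Base area = L * W = 91 * 100 = 9100 m^2
Volume = area * depth = 9100 * 1.0 = 9100 m^3

9100 m^3


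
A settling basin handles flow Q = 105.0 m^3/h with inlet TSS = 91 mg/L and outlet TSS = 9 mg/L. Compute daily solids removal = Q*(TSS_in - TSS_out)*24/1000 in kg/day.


Concentration drop: TSS_in - TSS_out = 91 - 9 = 82 mg/L
Hourly solids removed = Q * dTSS = 105.0 m^3/h * 82 mg/L = 8610 g/h  (m^3/h * mg/L = g/h)
Daily solids removed = 8610 * 24 = 206640 g/day
Convert g to kg: 206640 / 1000 = 206.64 kg/day

206.64 kg/day


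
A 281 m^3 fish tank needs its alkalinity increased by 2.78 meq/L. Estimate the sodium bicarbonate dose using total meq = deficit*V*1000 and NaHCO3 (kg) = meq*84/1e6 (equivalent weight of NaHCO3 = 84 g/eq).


Tank volume in L = 281 m^3 * 1000 = 281000 L
Total meq required = 2.78 meq/L * 281000 L = 781180 meq
NaHCO3 mass = 781180 meq * 84 mg/meq / 1e6 = 65.6191 kg

65.6191 kg


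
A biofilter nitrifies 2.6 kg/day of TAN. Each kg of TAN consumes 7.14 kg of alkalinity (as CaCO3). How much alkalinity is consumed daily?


Alkalinity factor: 7.14 kg CaCO3 consumed per kg TAN nitrified
alk = 2.6 kg TAN * 7.14 = 18.564 kg CaCO3/day

18.564 kg CaCO3/day


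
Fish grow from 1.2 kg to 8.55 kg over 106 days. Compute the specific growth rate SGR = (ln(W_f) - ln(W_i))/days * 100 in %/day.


ln(W_f) = ln(8.55) = 2.1459313
ln(W_i) = ln(1.2) = 0.18232156
ln(W_f) - ln(W_i) = 2.1459313 - 0.18232156 = 1.9636097
SGR = 1.9636097 / 106 * 100 = 1.85246 %/day

1.85246 %/day


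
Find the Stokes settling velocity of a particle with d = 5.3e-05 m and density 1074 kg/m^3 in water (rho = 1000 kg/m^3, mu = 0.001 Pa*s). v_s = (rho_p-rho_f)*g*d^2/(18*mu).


Density difference: rho_p - rho_f = 1074 - 1000 = 74 kg/m^3
d^2 = (5.3e-05)^2 = 2.809e-09 m^2
Numerator = (rho_p - rho_f) * g * d^2 = 74 * 9.81 * 2.809e-09 = 2.0391655e-06
Denominator = 18 * mu = 18 * 0.001 = 0.018
v_s = 2.0391655e-06 / 0.018 = 1.13287e-04 m/s
Check: Re = rho_f * v_s * d / mu = 1000 * 1.13287e-04 * 5.3e-05 / 0.001 = 0.006 < 1, so Stokes' law applies.

1.13287e-04 m/s


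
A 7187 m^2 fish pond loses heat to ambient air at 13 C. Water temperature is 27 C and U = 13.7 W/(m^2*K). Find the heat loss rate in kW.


Temperature difference dT = 27 - 13 = 14 K
Heat loss (W) = U * A * dT = 13.7 * 7187 * 14 = 1378466.6 W
Convert to kW: 1378466.6 / 1000 = 1378.4666 kW

1378.4666 kW


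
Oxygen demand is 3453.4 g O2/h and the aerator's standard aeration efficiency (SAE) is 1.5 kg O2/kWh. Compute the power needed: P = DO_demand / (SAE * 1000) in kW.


SAE in g O2/kWh = 1.5 * 1000 = 1500 g/kWh
P = DO_demand / SAE_g = 3453.4 / 1500 = 2.30227 kW

2.30227 kW


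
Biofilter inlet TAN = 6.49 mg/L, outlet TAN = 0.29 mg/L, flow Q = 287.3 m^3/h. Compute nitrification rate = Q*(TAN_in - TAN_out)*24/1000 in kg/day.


Concentration drop: TAN_in - TAN_out = 6.49 - 0.29 = 6.2 mg/L
Hourly TAN removed = Q * dTAN = 287.3 m^3/h * 6.2 mg/L = 1781.26 g/h  (m^3/h * mg/L = g/h)
Daily TAN removed = 1781.26 * 24 = 42750.24 g/day
Convert to kg/day: 42750.24 / 1000 = 42.75024 kg/day

42.75024 kg/day


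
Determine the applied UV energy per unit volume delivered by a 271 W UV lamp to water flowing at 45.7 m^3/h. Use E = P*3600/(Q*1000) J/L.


Energy delivered per hour = 271 W * 3600 s = 975600 J/h
Volume treated per hour = 45.7 m^3/h * 1000 = 45700 L/h
dose = 975600 / 45700 = 21.3479 J/L

21.3479 J/L


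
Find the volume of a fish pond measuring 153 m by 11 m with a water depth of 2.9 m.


Base area = L * W = 153 * 11 = 1683 m^2
Volume = area * depth = 1683 * 2.9 = 4880.7 m^3

4880.7 m^3


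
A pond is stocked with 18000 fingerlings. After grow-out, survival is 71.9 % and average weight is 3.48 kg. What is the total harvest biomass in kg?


Survivors = 18000 * 71.9/100 = 12942 fish
Harvest biomass = survivors * W_f = 12942 * 3.48 = 45038.16 kg

45038.16 kg


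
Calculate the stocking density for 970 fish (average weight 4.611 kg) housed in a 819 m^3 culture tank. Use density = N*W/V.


Total biomass = 970 fish * 4.611 kg = 4472.67 kg
Density = total biomass / volume = 4472.67 / 819 = 5.46114 kg/m^3

5.46114 kg/m^3


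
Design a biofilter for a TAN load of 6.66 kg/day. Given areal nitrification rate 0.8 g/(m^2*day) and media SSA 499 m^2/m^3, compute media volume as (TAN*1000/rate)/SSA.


A = 6.66*1000 / 0.8 = 8325 m^2
V = 8325 / 499 = 16.6834

16.6834 m^3


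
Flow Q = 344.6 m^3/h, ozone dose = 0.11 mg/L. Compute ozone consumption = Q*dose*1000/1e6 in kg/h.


O3 demand (mg/h) = Q * dose * 1000 = 344.6 * 0.11 * 1000 = 37906 mg/h
Convert mg to kg: 37906 / 1e6 = 0.037906 kg/h

0.037906 kg/h


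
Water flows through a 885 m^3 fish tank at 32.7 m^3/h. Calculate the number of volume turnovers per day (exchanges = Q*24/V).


Daily flow volume = 32.7 m^3/h * 24 h = 784.8 m^3/day
Exchanges = daily flow / tank volume = 784.8 / 885 = 0.88678 exchanges/day

0.88678 exchanges/day


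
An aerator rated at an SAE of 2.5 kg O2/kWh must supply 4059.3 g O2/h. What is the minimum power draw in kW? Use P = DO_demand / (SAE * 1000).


SAE in g O2/kWh = 2.5 * 1000 = 2500 g/kWh
P = DO_demand / SAE_g = 4059.3 / 2500 = 1.62372 kW

1.62372 kW


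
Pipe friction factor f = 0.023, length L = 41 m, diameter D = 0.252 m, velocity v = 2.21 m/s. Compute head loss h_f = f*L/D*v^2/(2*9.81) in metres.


v^2 = 2.21^2 = 4.8841 m^2/s^2
L/D = 41/0.252 = 162.69841
h_f = f*(L/D)*v^2/(2g) = 0.023 * 162.69841 * 4.8841 / 19.62 = 0.93153 m

0.93153 m


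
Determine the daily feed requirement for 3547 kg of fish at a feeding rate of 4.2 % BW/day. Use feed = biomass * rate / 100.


Feeding rate fraction = 4.2% / 100 = 0.042
Daily feed = 3547 kg * 0.042 = 148.974 kg/day

148.974 kg/day


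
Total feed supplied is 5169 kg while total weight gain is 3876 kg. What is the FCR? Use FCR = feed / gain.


FCR = feed consumed / weight gained
FCR = 5169 kg / 3876 kg = 1.33359

1.33359


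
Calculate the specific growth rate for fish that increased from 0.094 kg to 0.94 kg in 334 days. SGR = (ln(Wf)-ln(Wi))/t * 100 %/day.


ln(W_f) = ln(0.94) = -0.061875404
ln(W_i) = ln(0.094) = -2.3644605
ln(W_f) - ln(W_i) = -0.061875404 - -2.3644605 = 2.3025851
SGR = 2.3025851 / 334 * 100 = 0.689397 %/day

0.689397 %/day


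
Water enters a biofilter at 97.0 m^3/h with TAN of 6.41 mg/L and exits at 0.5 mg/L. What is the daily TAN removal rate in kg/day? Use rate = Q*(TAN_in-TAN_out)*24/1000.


Concentration drop: TAN_in - TAN_out = 6.41 - 0.5 = 5.91 mg/L
Hourly TAN removed = Q * dTAN = 97.0 m^3/h * 5.91 mg/L = 573.27 g/h  (m^3/h * mg/L = g/h)
Daily TAN removed = 573.27 * 24 = 13758.48 g/day
Convert to kg/day: 13758.48 / 1000 = 13.75848 kg/day

13.75848 kg/day


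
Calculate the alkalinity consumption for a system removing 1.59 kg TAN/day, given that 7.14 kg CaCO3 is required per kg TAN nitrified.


Alkalinity factor: 7.14 kg CaCO3 consumed per kg TAN nitrified
alk = 1.59 kg TAN * 7.14 = 11.3526 kg CaCO3/day

11.3526 kg CaCO3/day


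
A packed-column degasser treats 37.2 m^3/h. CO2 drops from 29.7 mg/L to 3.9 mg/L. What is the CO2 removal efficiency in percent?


CO2_out / CO2_in = 3.9 / 29.7 = 0.13131313
Fraction remaining = 0.13131313
efficiency = (1 - 0.13131313) * 100 = 86.8687 %

86.8687 %


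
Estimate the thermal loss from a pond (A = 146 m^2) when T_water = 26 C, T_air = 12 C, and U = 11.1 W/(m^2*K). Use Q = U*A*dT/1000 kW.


Temperature difference dT = 26 - 12 = 14 K
Heat loss (W) = U * A * dT = 11.1 * 146 * 14 = 22688.4 W
Convert to kW: 22688.4 / 1000 = 22.6884 kW

22.6884 kW


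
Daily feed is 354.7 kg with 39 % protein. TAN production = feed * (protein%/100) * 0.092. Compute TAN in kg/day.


Protein in feed = 354.7 * 39/100 = 138.333 kg/day
TAN = protein * 0.092 = 138.333 * 0.092 = 12.726636 kg/day

12.726636 kg/day


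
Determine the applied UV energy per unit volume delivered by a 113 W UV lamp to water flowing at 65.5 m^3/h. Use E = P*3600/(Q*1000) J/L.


Energy delivered per hour = 113 W * 3600 s = 406800 J/h
Volume treated per hour = 65.5 m^3/h * 1000 = 65500 L/h
dose = 406800 / 65500 = 6.21069 J/L

6.21069 J/L


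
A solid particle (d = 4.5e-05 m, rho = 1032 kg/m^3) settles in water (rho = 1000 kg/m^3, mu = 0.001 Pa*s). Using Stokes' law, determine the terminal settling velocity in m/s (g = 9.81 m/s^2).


Density difference: rho_p - rho_f = 1032 - 1000 = 32 kg/m^3
d^2 = (4.5e-05)^2 = 2.025e-09 m^2
Numerator = (rho_p - rho_f) * g * d^2 = 32 * 9.81 * 2.025e-09 = 6.35688e-07
Denominator = 18 * mu = 18 * 0.001 = 0.018
v_s = 6.35688e-07 / 0.018 = 3.5316e-05 m/s
Check: Re = rho_f * v_s * d / mu = 1000 * 3.5316e-05 * 4.5e-05 / 0.001 = 0.00159 < 1, so Stokes' law applies.

3.5316e-05 m/s


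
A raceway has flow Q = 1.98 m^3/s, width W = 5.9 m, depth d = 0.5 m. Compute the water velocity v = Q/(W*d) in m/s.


Cross-sectional area = W * d = 5.9 * 0.5 = 2.95 m^2
Velocity = Q / A = 1.98 / 2.95 = 0.671186 m/s

0.671186 m/s


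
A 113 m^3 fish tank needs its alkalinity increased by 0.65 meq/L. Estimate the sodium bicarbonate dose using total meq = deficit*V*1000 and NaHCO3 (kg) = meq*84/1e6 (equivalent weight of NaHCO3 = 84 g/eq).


Tank volume in L = 113 m^3 * 1000 = 113000 L
Total meq required = 0.65 meq/L * 113000 L = 73450 meq
NaHCO3 mass = 73450 meq * 84 mg/meq / 1e6 = 6.1698 kg

6.1698 kg


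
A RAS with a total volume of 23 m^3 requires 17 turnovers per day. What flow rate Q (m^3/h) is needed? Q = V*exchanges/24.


Daily recirculation volume = 23 m^3 * 17 = 391 m^3/day
Flow rate Q = daily volume / 24 h = 391 / 24 = 16.2917 m^3/h

16.2917 m^3/h


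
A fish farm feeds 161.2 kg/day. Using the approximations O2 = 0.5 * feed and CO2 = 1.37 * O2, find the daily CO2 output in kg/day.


O2 = 161.2 * 0.5 = 80.6
CO2 = 80.6 * 1.37 = 110.422

110.422 kg/day


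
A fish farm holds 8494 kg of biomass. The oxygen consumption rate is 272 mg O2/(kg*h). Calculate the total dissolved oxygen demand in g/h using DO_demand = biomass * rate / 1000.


Total O2 consumption (mg/h) = 8494 kg * 272 mg/(kg*h) = 2310368 mg/h
Convert to g/h: 2310368 / 1000 = 2310.368 g/h

2310.368 g/h


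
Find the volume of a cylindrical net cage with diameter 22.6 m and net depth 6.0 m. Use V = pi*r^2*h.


r = d/2 = 22.6/2 = 11.3 m
Base area = pi*r^2 = pi*11.3^2 = 401.14997 m^2
Volume = 401.14997 * 6.0 = 2406.9 m^3

2406.9 m^3


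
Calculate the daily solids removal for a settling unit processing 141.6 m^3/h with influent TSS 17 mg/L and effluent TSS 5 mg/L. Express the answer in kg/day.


Concentration drop: TSS_in - TSS_out = 17 - 5 = 12 mg/L
Hourly solids removed = Q * dTSS = 141.6 m^3/h * 12 mg/L = 1699.2 g/h  (m^3/h * mg/L = g/h)
Daily solids removed = 1699.2 * 24 = 40780.8 g/day
Convert g to kg: 40780.8 / 1000 = 40.7808 kg/day

40.7808 kg/day


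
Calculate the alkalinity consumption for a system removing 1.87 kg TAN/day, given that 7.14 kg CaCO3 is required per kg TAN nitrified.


Alkalinity factor: 7.14 kg CaCO3 consumed per kg TAN nitrified
alk = 1.87 kg TAN * 7.14 = 13.3518 kg CaCO3/day

13.3518 kg CaCO3/day


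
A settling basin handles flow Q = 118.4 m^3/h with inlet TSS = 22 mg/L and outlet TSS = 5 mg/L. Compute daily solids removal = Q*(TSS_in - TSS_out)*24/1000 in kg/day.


Concentration drop: TSS_in - TSS_out = 22 - 5 = 17 mg/L
Hourly solids removed = Q * dTSS = 118.4 m^3/h * 17 mg/L = 2012.8 g/h  (m^3/h * mg/L = g/h)
Daily solids removed = 2012.8 * 24 = 48307.2 g/day
Convert g to kg: 48307.2 / 1000 = 48.3072 kg/day

48.3072 kg/day


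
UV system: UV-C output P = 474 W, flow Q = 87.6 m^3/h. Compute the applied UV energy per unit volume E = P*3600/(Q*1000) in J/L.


Energy delivered per hour = 474 W * 3600 s = 1706400 J/h
Volume treated per hour = 87.6 m^3/h * 1000 = 87600 L/h
dose = 1706400 / 87600 = 19.4795 J/L

19.4795 J/L


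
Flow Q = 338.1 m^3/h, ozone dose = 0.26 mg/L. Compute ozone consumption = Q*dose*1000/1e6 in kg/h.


O3 demand (mg/h) = Q * dose * 1000 = 338.1 * 0.26 * 1000 = 87906 mg/h
Convert mg to kg: 87906 / 1e6 = 0.087906 kg/h

0.087906 kg/h


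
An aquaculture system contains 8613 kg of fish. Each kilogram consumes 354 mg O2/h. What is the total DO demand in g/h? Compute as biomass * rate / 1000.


Total O2 consumption (mg/h) = 8613 kg * 354 mg/(kg*h) = 3049002 mg/h
Convert to g/h: 3049002 / 1000 = 3049.002 g/h

3049.002 g/h


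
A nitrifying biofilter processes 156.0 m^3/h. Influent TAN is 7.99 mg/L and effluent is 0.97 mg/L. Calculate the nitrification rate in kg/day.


Concentration drop: TAN_in - TAN_out = 7.99 - 0.97 = 7.02 mg/L
Hourly TAN removed = Q * dTAN = 156.0 m^3/h * 7.02 mg/L = 1095.12 g/h  (m^3/h * mg/L = g/h)
Daily TAN removed = 1095.12 * 24 = 26282.88 g/day
Convert to kg/day: 26282.88 / 1000 = 26.28288 kg/day

26.28288 kg/day


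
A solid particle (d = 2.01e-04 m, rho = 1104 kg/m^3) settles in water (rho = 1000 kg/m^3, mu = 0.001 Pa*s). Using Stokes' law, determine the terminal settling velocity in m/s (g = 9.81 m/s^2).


Density difference: rho_p - rho_f = 1104 - 1000 = 104 kg/m^3
d^2 = (2.01e-04)^2 = 4.0401e-08 m^2
Numerator = (rho_p - rho_f) * g * d^2 = 104 * 9.81 * 4.0401e-08 = 4.1218716e-05
Denominator = 18 * mu = 18 * 0.001 = 0.018
v_s = 4.1218716e-05 / 0.018 = 0.00228993 m/s
Check: Re = rho_f * v_s * d / mu = 1000 * 0.00228993 * 2.01e-04 / 0.001 = 0.46 < 1, so Stokes' law applies.

0.00228993 m/s


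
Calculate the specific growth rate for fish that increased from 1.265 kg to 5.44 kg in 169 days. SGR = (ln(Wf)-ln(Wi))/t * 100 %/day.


ln(W_f) = ln(5.44) = 1.6937791
ln(W_i) = ln(1.265) = 0.23507212
ln(W_f) - ln(W_i) = 1.6937791 - 0.23507212 = 1.458707
SGR = 1.458707 / 169 * 100 = 0.86314 %/day

0.86314 %/day


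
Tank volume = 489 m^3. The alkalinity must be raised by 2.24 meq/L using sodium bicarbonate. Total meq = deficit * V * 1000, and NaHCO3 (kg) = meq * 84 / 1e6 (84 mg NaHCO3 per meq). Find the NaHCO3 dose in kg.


Tank volume in L = 489 m^3 * 1000 = 489000 L
Total meq required = 2.24 meq/L * 489000 L = 1095360 meq
NaHCO3 mass = 1095360 meq * 84 mg/meq / 1e6 = 92.0102 kg

92.0102 kg


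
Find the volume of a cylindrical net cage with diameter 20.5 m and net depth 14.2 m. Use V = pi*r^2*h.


r = d/2 = 20.5/2 = 10.25 m
Base area = pi*r^2 = pi*10.25^2 = 330.06358 m^2
Volume = 330.06358 * 14.2 = 4686.9 m^3

4686.9 m^3


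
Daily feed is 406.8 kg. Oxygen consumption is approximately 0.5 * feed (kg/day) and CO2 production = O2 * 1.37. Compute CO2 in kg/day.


O2 = 406.8 * 0.5 = 203.4
CO2 = 203.4 * 1.37 = 278.658

278.658 kg/day


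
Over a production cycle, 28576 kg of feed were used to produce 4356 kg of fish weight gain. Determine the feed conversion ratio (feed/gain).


FCR = feed consumed / weight gained
FCR = 28576 kg / 4356 kg = 6.56015

6.56015


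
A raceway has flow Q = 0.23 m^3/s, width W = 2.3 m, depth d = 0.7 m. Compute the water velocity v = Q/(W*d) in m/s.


Cross-sectional area = W * d = 2.3 * 0.7 = 1.61 m^2
Velocity = Q / A = 0.23 / 1.61 = 0.142857 m/s

0.142857 m/s


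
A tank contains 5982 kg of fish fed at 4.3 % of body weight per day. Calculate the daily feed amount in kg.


Feeding rate fraction = 4.3% / 100 = 0.043
Daily feed = 5982 kg * 0.043 = 257.226 kg/day

257.226 kg/day


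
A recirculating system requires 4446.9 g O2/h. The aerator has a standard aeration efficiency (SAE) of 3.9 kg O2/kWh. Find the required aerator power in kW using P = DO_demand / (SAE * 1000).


SAE in g O2/kWh = 3.9 * 1000 = 3900 g/kWh
P = DO_demand / SAE_g = 4446.9 / 3900 = 1.14023 kW

1.14023 kW


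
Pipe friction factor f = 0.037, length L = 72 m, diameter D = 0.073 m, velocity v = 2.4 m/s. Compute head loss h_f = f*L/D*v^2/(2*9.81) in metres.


v^2 = 2.4^2 = 5.76 m^2/s^2
L/D = 72/0.073 = 986.30137
h_f = f*(L/D)*v^2/(2g) = 0.037 * 986.30137 * 5.76 / 19.62 = 10.7136 m

10.7136 m


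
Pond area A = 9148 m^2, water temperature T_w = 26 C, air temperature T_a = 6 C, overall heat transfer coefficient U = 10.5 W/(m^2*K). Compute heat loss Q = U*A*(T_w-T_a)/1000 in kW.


Temperature difference dT = 26 - 6 = 20 K
Heat loss (W) = U * A * dT = 10.5 * 9148 * 20 = 1921080 W
Convert to kW: 1921080 / 1000 = 1921.08 kW

1921.08 kW


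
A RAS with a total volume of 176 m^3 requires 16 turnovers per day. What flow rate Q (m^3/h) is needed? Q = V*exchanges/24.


Daily recirculation volume = 176 m^3 * 16 = 2816 m^3/day
Flow rate Q = daily volume / 24 h = 2816 / 24 = 117.333 m^3/h

117.333 m^3/h


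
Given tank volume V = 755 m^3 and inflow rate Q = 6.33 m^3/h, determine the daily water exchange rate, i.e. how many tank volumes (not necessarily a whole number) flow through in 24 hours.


Daily flow volume = 6.33 m^3/h * 24 h = 151.92 m^3/day
Exchanges = daily flow / tank volume = 151.92 / 755 = 0.201219 exchanges/day

0.201219 exchanges/day


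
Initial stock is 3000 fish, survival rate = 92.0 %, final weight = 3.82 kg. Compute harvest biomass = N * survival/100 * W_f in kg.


Survivors = 3000 * 92.0/100 = 2760 fish
Harvest biomass = survivors * W_f = 2760 * 3.82 = 10543.2 kg

10543.2 kg


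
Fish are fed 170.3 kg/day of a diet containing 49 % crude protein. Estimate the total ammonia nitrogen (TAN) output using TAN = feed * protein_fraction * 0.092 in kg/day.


Protein in feed = 170.3 * 49/100 = 83.447 kg/day
TAN = protein * 0.092 = 83.447 * 0.092 = 7.677124 kg/day

7.677124 kg/day


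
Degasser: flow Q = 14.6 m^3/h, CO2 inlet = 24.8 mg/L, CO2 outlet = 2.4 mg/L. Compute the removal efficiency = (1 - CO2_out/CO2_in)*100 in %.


CO2_out / CO2_in = 2.4 / 24.8 = 0.096774194
Fraction remaining = 0.096774194
efficiency = (1 - 0.096774194) * 100 = 90.3226 %

90.3226 %


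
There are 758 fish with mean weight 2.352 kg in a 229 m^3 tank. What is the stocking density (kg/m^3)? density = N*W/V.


Total biomass = 758 fish * 2.352 kg = 1782.816 kg
Density = total biomass / volume = 1782.816 / 229 = 7.78522 kg/m^3

7.78522 kg/m^3


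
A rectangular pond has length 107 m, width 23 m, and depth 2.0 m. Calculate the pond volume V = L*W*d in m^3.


Base area = L * W = 107 * 23 = 2461 m^2
Volume = area * depth = 2461 * 2.0 = 4922 m^3

4922 m^3


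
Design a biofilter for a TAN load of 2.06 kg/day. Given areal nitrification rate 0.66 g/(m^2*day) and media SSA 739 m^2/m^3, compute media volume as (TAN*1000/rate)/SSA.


A = 2.06*1000 / 0.66 = 3121.2121 m^2
V = 3121.2121 / 739 = 4.22356

4.22356 m^3


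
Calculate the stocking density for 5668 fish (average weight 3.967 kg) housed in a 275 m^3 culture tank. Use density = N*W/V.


Total biomass = 5668 fish * 3.967 kg = 22484.956 kg
Density = total biomass / volume = 22484.956 / 275 = 81.7635 kg/m^3

81.7635 kg/m^3


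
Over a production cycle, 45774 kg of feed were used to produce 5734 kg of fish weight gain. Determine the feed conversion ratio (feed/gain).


FCR = feed consumed / weight gained
FCR = 45774 kg / 5734 kg = 7.98291

7.98291


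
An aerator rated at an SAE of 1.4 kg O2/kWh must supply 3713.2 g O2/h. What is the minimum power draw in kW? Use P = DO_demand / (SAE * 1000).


SAE in g O2/kWh = 1.4 * 1000 = 1400 g/kWh
P = DO_demand / SAE_g = 3713.2 / 1400 = 2.65229 kW

2.65229 kW


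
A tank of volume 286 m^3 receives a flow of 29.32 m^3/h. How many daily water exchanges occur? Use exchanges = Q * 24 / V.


Daily flow volume = 29.32 m^3/h * 24 h = 703.68 m^3/day
Exchanges = daily flow / tank volume = 703.68 / 286 = 2.46042 exchanges/day

2.46042 exchanges/day


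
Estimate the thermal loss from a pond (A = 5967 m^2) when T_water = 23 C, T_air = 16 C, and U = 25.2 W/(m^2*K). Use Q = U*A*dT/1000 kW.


Temperature difference dT = 23 - 16 = 7 K
Heat loss (W) = U * A * dT = 25.2 * 5967 * 7 = 1052578.8 W
Convert to kW: 1052578.8 / 1000 = 1052.5788 kW

1052.5788 kW


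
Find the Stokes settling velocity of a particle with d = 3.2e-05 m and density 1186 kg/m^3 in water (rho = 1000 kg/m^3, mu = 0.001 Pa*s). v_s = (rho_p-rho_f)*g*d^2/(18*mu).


Density difference: rho_p - rho_f = 1186 - 1000 = 186 kg/m^3
d^2 = (3.2e-05)^2 = 1.024e-09 m^2
Numerator = (rho_p - rho_f) * g * d^2 = 186 * 9.81 * 1.024e-09 = 1.8684518e-06
Denominator = 18 * mu = 18 * 0.001 = 0.018
v_s = 1.8684518e-06 / 0.018 = 1.03803e-04 m/s
Check: Re = rho_f * v_s * d / mu = 1000 * 1.03803e-04 * 3.2e-05 / 0.001 = 0.00332 < 1, so Stokes' law applies.

1.03803e-04 m/s


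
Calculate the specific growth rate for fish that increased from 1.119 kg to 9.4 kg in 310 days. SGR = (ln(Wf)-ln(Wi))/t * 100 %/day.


ln(W_f) = ln(9.4) = 2.2407097
ln(W_i) = ln(1.119) = 0.11243543
ln(W_f) - ln(W_i) = 2.2407097 - 0.11243543 = 2.1282743
SGR = 2.1282743 / 310 * 100 = 0.68654 %/day

0.68654 %/day


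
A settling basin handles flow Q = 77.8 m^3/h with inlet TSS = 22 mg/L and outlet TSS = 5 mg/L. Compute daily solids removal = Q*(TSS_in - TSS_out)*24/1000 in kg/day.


Concentration drop: TSS_in - TSS_out = 22 - 5 = 17 mg/L
Hourly solids removed = Q * dTSS = 77.8 m^3/h * 17 mg/L = 1322.6 g/h  (m^3/h * mg/L = g/h)
Daily solids removed = 1322.6 * 24 = 31742.4 g/day
Convert g to kg: 31742.4 / 1000 = 31.7424 kg/day

31.7424 kg/day


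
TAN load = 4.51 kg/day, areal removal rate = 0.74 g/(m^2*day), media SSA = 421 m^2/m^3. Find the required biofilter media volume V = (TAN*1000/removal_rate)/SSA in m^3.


A = 4.51*1000 / 0.74 = 6094.5946 m^2
V = 6094.5946 / 421 = 14.4765

14.4765 m^3


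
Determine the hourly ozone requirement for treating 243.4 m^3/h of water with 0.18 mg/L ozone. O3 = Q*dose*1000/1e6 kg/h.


O3 demand (mg/h) = Q * dose * 1000 = 243.4 * 0.18 * 1000 = 43812 mg/h
Convert mg to kg: 43812 / 1e6 = 0.043812 kg/h

0.043812 kg/h


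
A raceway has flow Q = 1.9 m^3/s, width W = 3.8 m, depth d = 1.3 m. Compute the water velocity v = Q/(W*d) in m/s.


Cross-sectional area = W * d = 3.8 * 1.3 = 4.94 m^2
Velocity = Q / A = 1.9 / 4.94 = 0.384615 m/s

0.384615 m/s


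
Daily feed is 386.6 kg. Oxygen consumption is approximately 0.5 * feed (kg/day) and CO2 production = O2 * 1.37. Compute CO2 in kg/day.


O2 = 386.6 * 0.5 = 193.3
CO2 = 193.3 * 1.37 = 264.821

264.821 kg/day


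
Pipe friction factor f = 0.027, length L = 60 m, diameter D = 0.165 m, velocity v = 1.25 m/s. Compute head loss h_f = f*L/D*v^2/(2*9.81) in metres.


v^2 = 1.25^2 = 1.5625 m^2/s^2
L/D = 60/0.165 = 363.63636
h_f = f*(L/D)*v^2/(2g) = 0.027 * 363.63636 * 1.5625 / 19.62 = 0.781902 m

0.781902 m


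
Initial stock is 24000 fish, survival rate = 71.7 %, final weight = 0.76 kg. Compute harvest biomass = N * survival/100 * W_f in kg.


Survivors = 24000 * 71.7/100 = 17208 fish
Harvest biomass = survivors * W_f = 17208 * 0.76 = 13078.08 kg

13078.08 kg


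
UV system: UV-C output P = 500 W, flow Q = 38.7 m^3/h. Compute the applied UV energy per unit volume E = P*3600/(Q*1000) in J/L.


Energy delivered per hour = 500 W * 3600 s = 1800000 J/h
Volume treated per hour = 38.7 m^3/h * 1000 = 38700 L/h
dose = 1800000 / 38700 = 46.5116 J/L

46.5116 J/L


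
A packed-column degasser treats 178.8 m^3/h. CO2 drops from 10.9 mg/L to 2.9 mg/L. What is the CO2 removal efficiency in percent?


CO2_out / CO2_in = 2.9 / 10.9 = 0.26605505
Fraction remaining = 0.26605505
efficiency = (1 - 0.26605505) * 100 = 73.3945 %

73.3945 %


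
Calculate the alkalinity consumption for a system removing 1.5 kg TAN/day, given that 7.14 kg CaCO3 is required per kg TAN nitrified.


Alkalinity factor: 7.14 kg CaCO3 consumed per kg TAN nitrified
alk = 1.5 kg TAN * 7.14 = 10.71 kg CaCO3/day

10.71 kg CaCO3/day


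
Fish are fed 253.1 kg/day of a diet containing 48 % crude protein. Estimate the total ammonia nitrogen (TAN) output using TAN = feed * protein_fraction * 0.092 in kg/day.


Protein in feed = 253.1 * 48/100 = 121.488 kg/day
TAN = protein * 0.092 = 121.488 * 0.092 = 11.176896 kg/day

11.176896 kg/day


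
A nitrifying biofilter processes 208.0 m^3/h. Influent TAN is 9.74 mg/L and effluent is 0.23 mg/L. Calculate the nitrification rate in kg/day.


Concentration drop: TAN_in - TAN_out = 9.74 - 0.23 = 9.51 mg/L
Hourly TAN removed = Q * dTAN = 208.0 m^3/h * 9.51 mg/L = 1978.08 g/h  (m^3/h * mg/L = g/h)
Daily TAN removed = 1978.08 * 24 = 47473.92 g/day
Convert to kg/day: 47473.92 / 1000 = 47.47392 kg/day

47.47392 kg/day


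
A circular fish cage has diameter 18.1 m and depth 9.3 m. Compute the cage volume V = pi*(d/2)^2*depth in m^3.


r = d/2 = 18.1/2 = 9.05 m
Base area = pi*r^2 = pi*9.05^2 = 257.30429 m^2
Volume = 257.30429 * 9.3 = 2392.93 m^3

2392.93 m^3


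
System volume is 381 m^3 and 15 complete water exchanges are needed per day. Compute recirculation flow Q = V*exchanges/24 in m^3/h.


Daily recirculation volume = 381 m^3 * 15 = 5715 m^3/day
Flow rate Q = daily volume / 24 h = 5715 / 24 = 238.125 m^3/h

238.125 m^3/h


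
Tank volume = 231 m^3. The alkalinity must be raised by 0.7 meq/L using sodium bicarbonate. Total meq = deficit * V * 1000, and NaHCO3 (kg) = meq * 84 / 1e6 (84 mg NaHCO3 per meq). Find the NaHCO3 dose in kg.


Tank volume in L = 231 m^3 * 1000 = 231000 L
Total meq required = 0.7 meq/L * 231000 L = 161700 meq
NaHCO3 mass = 161700 meq * 84 mg/meq / 1e6 = 13.5828 kg

13.5828 kg
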